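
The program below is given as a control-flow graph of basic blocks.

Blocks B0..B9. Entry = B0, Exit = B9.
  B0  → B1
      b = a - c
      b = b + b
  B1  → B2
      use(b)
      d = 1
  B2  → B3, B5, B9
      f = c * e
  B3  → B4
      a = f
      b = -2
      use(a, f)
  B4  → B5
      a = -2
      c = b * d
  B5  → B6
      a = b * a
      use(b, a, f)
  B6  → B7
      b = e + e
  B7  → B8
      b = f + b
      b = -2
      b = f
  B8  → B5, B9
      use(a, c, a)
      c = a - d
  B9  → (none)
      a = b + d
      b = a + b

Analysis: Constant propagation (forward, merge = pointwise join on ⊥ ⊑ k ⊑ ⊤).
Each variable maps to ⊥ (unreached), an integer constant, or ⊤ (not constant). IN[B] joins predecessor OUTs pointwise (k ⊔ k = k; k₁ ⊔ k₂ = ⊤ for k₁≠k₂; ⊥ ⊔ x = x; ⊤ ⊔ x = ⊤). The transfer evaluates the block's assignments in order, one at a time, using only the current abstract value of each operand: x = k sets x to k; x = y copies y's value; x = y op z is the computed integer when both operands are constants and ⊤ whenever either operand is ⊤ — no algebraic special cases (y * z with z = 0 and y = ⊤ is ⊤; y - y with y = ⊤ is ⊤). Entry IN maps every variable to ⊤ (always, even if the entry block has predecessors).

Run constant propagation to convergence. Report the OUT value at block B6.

Answer: {a: ⊤, b: ⊤, c: ⊤, d: 1, e: ⊤, f: ⊤}

Trace:
Fixpoint table:
  B0:   IN=(all ⊤)   OUT=(all ⊤)
  B1:   IN=(all ⊤)   OUT={d:1; rest ⊤}
  B2:   IN={d:1; rest ⊤}   OUT={d:1; rest ⊤}
  B3:   IN={d:1; rest ⊤}   OUT={b:-2, d:1; rest ⊤}
  B4:   IN={b:-2, d:1; rest ⊤}   OUT={a:-2, b:-2, c:-2, d:1; rest ⊤}
  B5:   IN={d:1; rest ⊤}   OUT={d:1; rest ⊤}
  B6:   IN={d:1; rest ⊤}   OUT={d:1; rest ⊤}
  B7:   IN={d:1; rest ⊤}   OUT={d:1; rest ⊤}
  B8:   IN={d:1; rest ⊤}   OUT={d:1; rest ⊤}
  B9:   IN={d:1; rest ⊤}   OUT={d:1; rest ⊤}

Merge at B6: IN[B6] = OUT[B5] = {a: ⊤, b: ⊤, c: ⊤, d: 1, e: ⊤, f: ⊤}
Applying B6's transfer function to that IN value gives OUT[B6] (row B6 above).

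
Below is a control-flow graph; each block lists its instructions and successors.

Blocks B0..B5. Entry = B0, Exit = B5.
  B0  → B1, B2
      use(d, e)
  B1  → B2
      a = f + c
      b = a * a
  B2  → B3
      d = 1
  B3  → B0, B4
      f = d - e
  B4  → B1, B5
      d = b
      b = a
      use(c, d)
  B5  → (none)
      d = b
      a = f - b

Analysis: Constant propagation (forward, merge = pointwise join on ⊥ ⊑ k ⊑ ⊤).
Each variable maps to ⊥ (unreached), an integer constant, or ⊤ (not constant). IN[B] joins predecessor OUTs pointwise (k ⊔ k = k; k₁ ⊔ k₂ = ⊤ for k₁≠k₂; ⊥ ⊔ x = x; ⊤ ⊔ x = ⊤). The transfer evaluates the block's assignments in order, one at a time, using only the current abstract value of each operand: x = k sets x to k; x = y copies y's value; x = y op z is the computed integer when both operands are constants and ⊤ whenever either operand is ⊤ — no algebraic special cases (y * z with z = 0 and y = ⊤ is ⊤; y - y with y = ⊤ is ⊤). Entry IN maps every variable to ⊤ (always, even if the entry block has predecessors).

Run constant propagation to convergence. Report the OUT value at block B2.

Fixpoint table:
  B0:   IN=(all ⊤)   OUT=(all ⊤)
  B1:   IN=(all ⊤)   OUT=(all ⊤)
  B2:   IN=(all ⊤)   OUT={d:1; rest ⊤}
  B3:   IN={d:1; rest ⊤}   OUT={d:1; rest ⊤}
  B4:   IN={d:1; rest ⊤}   OUT=(all ⊤)
  B5:   IN=(all ⊤)   OUT=(all ⊤)

Merge at B2: IN[B2] = OUT[B0] ⊔ OUT[B1] = {a: ⊤, b: ⊤, c: ⊤, d: ⊤, e: ⊤, f: ⊤}
Applying B2's transfer function to that IN value gives OUT[B2] (row B2 above).

Answer: {a: ⊤, b: ⊤, c: ⊤, d: 1, e: ⊤, f: ⊤}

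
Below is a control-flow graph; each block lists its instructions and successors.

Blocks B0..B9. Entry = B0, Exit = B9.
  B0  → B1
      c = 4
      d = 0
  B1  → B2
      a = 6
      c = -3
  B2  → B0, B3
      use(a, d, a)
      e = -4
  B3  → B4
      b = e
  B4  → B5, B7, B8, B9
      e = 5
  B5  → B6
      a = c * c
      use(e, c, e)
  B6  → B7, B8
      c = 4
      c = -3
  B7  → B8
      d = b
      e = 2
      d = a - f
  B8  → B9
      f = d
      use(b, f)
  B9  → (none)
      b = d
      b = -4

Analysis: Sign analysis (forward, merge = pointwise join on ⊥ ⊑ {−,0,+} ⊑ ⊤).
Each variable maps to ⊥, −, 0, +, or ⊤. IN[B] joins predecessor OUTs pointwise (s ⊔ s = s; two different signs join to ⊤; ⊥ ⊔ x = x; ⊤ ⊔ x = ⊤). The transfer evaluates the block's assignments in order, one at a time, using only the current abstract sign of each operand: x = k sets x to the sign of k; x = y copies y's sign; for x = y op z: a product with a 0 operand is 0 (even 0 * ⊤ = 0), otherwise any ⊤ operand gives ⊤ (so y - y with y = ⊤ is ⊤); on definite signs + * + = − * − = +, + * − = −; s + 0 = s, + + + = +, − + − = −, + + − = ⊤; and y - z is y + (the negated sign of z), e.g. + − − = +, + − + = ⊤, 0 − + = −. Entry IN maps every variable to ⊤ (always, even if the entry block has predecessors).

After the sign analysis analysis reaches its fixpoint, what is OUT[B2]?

Answer: {a: +, b: ⊤, c: -, d: 0, e: -, f: ⊤}

Working:
Fixpoint table:
  B0:   IN=(all ⊤)   OUT={c:+, d:0; rest ⊤}
  B1:   IN={c:+, d:0; rest ⊤}   OUT={a:+, c:-, d:0; rest ⊤}
  B2:   IN={a:+, c:-, d:0; rest ⊤}   OUT={a:+, c:-, d:0, e:-; rest ⊤}
  B3:   IN={a:+, c:-, d:0, e:-; rest ⊤}   OUT={a:+, b:-, c:-, d:0, e:-; rest ⊤}
  B4:   IN={a:+, b:-, c:-, d:0, e:-; rest ⊤}   OUT={a:+, b:-, c:-, d:0, e:+; rest ⊤}
  B5:   IN={a:+, b:-, c:-, d:0, e:+; rest ⊤}   OUT={a:+, b:-, c:-, d:0, e:+; rest ⊤}
  B6:   IN={a:+, b:-, c:-, d:0, e:+; rest ⊤}   OUT={a:+, b:-, c:-, d:0, e:+; rest ⊤}
  B7:   IN={a:+, b:-, c:-, d:0, e:+; rest ⊤}   OUT={a:+, b:-, c:-, e:+; rest ⊤}
  B8:   IN={a:+, b:-, c:-, e:+; rest ⊤}   OUT={a:+, b:-, c:-, e:+; rest ⊤}
  B9:   IN={a:+, b:-, c:-, e:+; rest ⊤}   OUT={a:+, b:-, c:-, e:+; rest ⊤}

Merge at B2: IN[B2] = OUT[B1] = {a: +, b: ⊤, c: -, d: 0, e: ⊤, f: ⊤}
Applying B2's transfer function to that IN value gives OUT[B2] (row B2 above).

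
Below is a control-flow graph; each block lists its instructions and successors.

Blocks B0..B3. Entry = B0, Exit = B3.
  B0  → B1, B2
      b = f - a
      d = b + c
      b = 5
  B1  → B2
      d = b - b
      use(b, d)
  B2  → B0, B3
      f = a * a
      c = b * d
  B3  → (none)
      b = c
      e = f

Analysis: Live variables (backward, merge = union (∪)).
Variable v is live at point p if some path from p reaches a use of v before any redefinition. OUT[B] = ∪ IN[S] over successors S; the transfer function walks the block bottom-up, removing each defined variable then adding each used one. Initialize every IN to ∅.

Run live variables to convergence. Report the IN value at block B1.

Converged values:
  B0:  IN={a, c, f}  OUT={a, b, d}
  B1:  IN={a, b}  OUT={a, b, d}
  B2:  IN={a, b, d}  OUT={a, c, f}
  B3:  IN={c, f}  OUT={}

Merge at B1: OUT[B1] = IN[B2] = {a, b, d}
Applying B1's transfer function to that OUT value gives IN[B1] (row B1 above).

Answer: {a, b}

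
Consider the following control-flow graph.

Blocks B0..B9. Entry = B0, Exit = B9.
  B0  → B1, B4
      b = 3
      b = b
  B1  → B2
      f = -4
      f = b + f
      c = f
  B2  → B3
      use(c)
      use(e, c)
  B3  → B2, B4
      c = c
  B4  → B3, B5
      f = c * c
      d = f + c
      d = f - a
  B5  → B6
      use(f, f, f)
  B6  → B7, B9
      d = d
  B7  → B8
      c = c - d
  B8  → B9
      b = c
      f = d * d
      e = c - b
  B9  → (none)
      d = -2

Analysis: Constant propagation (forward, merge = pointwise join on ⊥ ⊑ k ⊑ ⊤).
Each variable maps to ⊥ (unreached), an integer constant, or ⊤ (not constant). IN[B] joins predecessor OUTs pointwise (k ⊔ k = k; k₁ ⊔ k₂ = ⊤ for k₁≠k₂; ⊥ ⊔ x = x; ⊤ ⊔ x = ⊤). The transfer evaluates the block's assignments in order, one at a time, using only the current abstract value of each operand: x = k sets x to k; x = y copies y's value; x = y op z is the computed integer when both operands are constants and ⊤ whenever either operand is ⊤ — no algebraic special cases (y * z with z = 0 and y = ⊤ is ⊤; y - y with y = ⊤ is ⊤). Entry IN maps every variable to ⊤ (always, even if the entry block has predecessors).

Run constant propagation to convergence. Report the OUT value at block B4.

Fixpoint table:
  B0: | IN=(all ⊤) | OUT={b:3; rest ⊤}
  B1: | IN={b:3; rest ⊤} | OUT={b:3, c:-1, f:-1; rest ⊤}
  B2: | IN={b:3; rest ⊤} | OUT={b:3; rest ⊤}
  B3: | IN={b:3; rest ⊤} | OUT={b:3; rest ⊤}
  B4: | IN={b:3; rest ⊤} | OUT={b:3; rest ⊤}
  B5: | IN={b:3; rest ⊤} | OUT={b:3; rest ⊤}
  B6: | IN={b:3; rest ⊤} | OUT={b:3; rest ⊤}
  B7: | IN={b:3; rest ⊤} | OUT={b:3; rest ⊤}
  B8: | IN={b:3; rest ⊤} | OUT=(all ⊤)
  B9: | IN=(all ⊤) | OUT={d:-2; rest ⊤}

Merge at B4: IN[B4] = OUT[B0] ⊔ OUT[B3] = {a: ⊤, b: 3, c: ⊤, d: ⊤, e: ⊤, f: ⊤}
Applying B4's transfer function to that IN value gives OUT[B4] (row B4 above).

Answer: {a: ⊤, b: 3, c: ⊤, d: ⊤, e: ⊤, f: ⊤}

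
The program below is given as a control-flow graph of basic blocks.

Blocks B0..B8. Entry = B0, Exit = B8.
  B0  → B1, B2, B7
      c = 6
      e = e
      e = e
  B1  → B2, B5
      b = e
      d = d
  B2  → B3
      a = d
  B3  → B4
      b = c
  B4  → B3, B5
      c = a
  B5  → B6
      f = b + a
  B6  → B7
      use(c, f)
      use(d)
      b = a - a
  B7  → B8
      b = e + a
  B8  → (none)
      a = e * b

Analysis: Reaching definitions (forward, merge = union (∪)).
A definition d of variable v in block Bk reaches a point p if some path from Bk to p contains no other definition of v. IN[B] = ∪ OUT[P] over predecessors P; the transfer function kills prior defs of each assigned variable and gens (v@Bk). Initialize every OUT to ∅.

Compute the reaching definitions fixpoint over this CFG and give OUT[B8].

Answer: {a@B8, b@B7, c@B0, c@B4, d@B1, e@B0, f@B5}

Trace:
Per-block solution:
  B0:  IN={}  OUT={c@B0, e@B0}
  B1:  IN={c@B0, e@B0}  OUT={b@B1, c@B0, d@B1, e@B0}
  B2:  IN={b@B1, c@B0, d@B1, e@B0}  OUT={a@B2, b@B1, c@B0, d@B1, e@B0}
  B3:  IN={a@B2, b@B1, b@B3, c@B0, c@B4, d@B1, e@B0}  OUT={a@B2, b@B3, c@B0, c@B4, d@B1, e@B0}
  B4:  IN={a@B2, b@B3, c@B0, c@B4, d@B1, e@B0}  OUT={a@B2, b@B3, c@B4, d@B1, e@B0}
  B5:  IN={a@B2, b@B1, b@B3, c@B0, c@B4, d@B1, e@B0}  OUT={a@B2, b@B1, b@B3, c@B0, c@B4, d@B1, e@B0, f@B5}
  B6:  IN={a@B2, b@B1, b@B3, c@B0, c@B4, d@B1, e@B0, f@B5}  OUT={a@B2, b@B6, c@B0, c@B4, d@B1, e@B0, f@B5}
  B7:  IN={a@B2, b@B6, c@B0, c@B4, d@B1, e@B0, f@B5}  OUT={a@B2, b@B7, c@B0, c@B4, d@B1, e@B0, f@B5}
  B8:  IN={a@B2, b@B7, c@B0, c@B4, d@B1, e@B0, f@B5}  OUT={a@B8, b@B7, c@B0, c@B4, d@B1, e@B0, f@B5}

Merge at B8: IN[B8] = OUT[B7] = {a@B2, b@B7, c@B0, c@B4, d@B1, e@B0, f@B5}
Applying B8's transfer function to that IN value gives OUT[B8] (row B8 above).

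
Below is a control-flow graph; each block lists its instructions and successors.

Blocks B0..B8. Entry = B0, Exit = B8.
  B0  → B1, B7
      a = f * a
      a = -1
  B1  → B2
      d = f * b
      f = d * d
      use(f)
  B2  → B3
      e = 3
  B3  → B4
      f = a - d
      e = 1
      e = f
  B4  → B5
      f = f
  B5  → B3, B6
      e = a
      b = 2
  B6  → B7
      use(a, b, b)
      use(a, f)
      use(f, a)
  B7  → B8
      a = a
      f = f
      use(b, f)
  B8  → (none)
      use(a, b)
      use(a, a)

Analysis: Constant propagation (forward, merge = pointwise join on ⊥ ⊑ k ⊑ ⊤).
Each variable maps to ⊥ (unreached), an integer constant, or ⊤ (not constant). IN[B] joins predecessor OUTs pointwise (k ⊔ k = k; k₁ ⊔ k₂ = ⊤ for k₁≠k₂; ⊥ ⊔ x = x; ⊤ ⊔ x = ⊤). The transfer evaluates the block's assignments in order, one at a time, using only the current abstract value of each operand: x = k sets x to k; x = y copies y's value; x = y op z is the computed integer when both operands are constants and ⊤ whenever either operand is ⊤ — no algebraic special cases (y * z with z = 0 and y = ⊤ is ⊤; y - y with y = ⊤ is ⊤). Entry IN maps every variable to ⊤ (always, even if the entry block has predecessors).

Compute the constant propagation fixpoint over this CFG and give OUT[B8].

Answer: {a: -1, b: ⊤, c: ⊤, d: ⊤, e: ⊤, f: ⊤}

Derivation:
Fixpoint table:
  B0: | IN=(all ⊤) | OUT={a:-1; rest ⊤}
  B1: | IN={a:-1; rest ⊤} | OUT={a:-1; rest ⊤}
  B2: | IN={a:-1; rest ⊤} | OUT={a:-1, e:3; rest ⊤}
  B3: | IN={a:-1; rest ⊤} | OUT={a:-1; rest ⊤}
  B4: | IN={a:-1; rest ⊤} | OUT={a:-1; rest ⊤}
  B5: | IN={a:-1; rest ⊤} | OUT={a:-1, b:2, e:-1; rest ⊤}
  B6: | IN={a:-1, b:2, e:-1; rest ⊤} | OUT={a:-1, b:2, e:-1; rest ⊤}
  B7: | IN={a:-1; rest ⊤} | OUT={a:-1; rest ⊤}
  B8: | IN={a:-1; rest ⊤} | OUT={a:-1; rest ⊤}

Merge at B8: IN[B8] = OUT[B7] = {a: -1, b: ⊤, c: ⊤, d: ⊤, e: ⊤, f: ⊤}
Applying B8's transfer function to that IN value gives OUT[B8] (row B8 above).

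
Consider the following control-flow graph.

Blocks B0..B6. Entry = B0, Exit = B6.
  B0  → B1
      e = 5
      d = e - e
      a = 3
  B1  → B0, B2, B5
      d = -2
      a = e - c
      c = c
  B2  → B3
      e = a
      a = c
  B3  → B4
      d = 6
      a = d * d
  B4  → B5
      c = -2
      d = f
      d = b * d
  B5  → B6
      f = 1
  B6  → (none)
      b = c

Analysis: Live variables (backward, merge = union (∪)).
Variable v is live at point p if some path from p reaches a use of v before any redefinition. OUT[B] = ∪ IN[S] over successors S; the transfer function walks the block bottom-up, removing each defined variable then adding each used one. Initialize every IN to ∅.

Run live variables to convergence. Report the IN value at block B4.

Converged values:
  B0:   IN={b, c, f}   OUT={b, c, e, f}
  B1:   IN={b, c, e, f}   OUT={a, b, c, f}
  B2:   IN={a, b, c, f}   OUT={b, f}
  B3:   IN={b, f}   OUT={b, f}
  B4:   IN={b, f}   OUT={c}
  B5:   IN={c}   OUT={c}
  B6:   IN={c}   OUT={}

Merge at B4: OUT[B4] = IN[B5] = {c}
Applying B4's transfer function to that OUT value gives IN[B4] (row B4 above).

Answer: {b, f}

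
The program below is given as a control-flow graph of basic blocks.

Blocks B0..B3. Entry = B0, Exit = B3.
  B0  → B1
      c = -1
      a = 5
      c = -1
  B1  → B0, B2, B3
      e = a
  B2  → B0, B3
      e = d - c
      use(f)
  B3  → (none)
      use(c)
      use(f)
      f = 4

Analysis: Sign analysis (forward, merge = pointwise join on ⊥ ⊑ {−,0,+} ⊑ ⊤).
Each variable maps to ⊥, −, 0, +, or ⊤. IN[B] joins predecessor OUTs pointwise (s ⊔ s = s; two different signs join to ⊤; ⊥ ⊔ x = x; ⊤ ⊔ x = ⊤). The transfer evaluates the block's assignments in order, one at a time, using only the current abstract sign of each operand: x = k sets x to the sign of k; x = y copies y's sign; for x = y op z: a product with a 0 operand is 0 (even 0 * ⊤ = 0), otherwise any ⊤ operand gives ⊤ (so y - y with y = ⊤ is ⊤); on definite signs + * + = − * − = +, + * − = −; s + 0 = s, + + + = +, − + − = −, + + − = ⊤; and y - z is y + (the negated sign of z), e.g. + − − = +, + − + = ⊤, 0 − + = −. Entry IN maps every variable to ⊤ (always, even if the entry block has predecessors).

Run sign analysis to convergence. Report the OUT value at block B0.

Converged values:
  B0: | IN=(all ⊤) | OUT={a:+, c:-; rest ⊤}
  B1: | IN={a:+, c:-; rest ⊤} | OUT={a:+, c:-, e:+; rest ⊤}
  B2: | IN={a:+, c:-, e:+; rest ⊤} | OUT={a:+, c:-; rest ⊤}
  B3: | IN={a:+, c:-; rest ⊤} | OUT={a:+, c:-, f:+; rest ⊤}

Merge at B0 (entry node, so the boundary value (all ⊤) is joined with the incoming edge(s)): IN[B0] = (all ⊤) ⊔ OUT[B1] ⊔ OUT[B2] = {a: ⊤, b: ⊤, c: ⊤, d: ⊤, e: ⊤, f: ⊤}
Applying B0's transfer function to that IN value gives OUT[B0] (row B0 above).

Answer: {a: +, b: ⊤, c: -, d: ⊤, e: ⊤, f: ⊤}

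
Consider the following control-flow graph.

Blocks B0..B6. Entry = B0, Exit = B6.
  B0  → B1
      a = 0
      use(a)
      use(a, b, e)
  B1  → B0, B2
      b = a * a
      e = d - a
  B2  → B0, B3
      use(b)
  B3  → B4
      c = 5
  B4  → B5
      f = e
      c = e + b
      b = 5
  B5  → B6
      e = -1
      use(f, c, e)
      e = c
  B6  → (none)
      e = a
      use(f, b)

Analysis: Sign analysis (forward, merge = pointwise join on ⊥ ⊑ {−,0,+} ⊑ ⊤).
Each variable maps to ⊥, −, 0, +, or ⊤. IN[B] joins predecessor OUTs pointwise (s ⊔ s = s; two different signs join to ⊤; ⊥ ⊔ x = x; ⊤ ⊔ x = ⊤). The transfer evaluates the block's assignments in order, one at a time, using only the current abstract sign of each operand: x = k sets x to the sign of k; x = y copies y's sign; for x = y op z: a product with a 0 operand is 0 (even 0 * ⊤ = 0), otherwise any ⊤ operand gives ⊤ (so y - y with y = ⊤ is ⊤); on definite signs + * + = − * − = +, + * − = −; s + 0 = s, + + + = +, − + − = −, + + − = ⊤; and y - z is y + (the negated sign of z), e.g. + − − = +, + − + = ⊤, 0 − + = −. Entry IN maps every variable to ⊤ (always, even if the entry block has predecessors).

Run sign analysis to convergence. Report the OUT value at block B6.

Answer: {a: 0, b: +, c: ⊤, d: ⊤, e: 0, f: ⊤}

Working:
Fixpoint table:
  B0:   IN=(all ⊤)   OUT={a:0; rest ⊤}
  B1:   IN={a:0; rest ⊤}   OUT={a:0, b:0; rest ⊤}
  B2:   IN={a:0, b:0; rest ⊤}   OUT={a:0, b:0; rest ⊤}
  B3:   IN={a:0, b:0; rest ⊤}   OUT={a:0, b:0, c:+; rest ⊤}
  B4:   IN={a:0, b:0, c:+; rest ⊤}   OUT={a:0, b:+; rest ⊤}
  B5:   IN={a:0, b:+; rest ⊤}   OUT={a:0, b:+; rest ⊤}
  B6:   IN={a:0, b:+; rest ⊤}   OUT={a:0, b:+, e:0; rest ⊤}

Merge at B6: IN[B6] = OUT[B5] = {a: 0, b: +, c: ⊤, d: ⊤, e: ⊤, f: ⊤}
Applying B6's transfer function to that IN value gives OUT[B6] (row B6 above).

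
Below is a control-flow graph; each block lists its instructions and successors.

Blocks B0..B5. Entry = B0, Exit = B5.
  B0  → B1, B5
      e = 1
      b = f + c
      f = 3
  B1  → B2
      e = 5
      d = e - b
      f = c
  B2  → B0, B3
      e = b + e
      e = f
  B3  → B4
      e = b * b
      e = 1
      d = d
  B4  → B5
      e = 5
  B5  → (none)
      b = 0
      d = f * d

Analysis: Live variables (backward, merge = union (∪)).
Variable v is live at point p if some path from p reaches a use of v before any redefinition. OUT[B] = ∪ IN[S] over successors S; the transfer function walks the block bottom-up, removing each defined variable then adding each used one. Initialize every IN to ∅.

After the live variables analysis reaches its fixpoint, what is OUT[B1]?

Answer: {b, c, d, e, f}

Working:
Fixpoint table:
  B0:  IN={c, d, f}  OUT={b, c, d, f}
  B1:  IN={b, c}  OUT={b, c, d, e, f}
  B2:  IN={b, c, d, e, f}  OUT={b, c, d, f}
  B3:  IN={b, d, f}  OUT={d, f}
  B4:  IN={d, f}  OUT={d, f}
  B5:  IN={d, f}  OUT={}

Merge at B1: OUT[B1] = IN[B2] = {b, c, d, e, f}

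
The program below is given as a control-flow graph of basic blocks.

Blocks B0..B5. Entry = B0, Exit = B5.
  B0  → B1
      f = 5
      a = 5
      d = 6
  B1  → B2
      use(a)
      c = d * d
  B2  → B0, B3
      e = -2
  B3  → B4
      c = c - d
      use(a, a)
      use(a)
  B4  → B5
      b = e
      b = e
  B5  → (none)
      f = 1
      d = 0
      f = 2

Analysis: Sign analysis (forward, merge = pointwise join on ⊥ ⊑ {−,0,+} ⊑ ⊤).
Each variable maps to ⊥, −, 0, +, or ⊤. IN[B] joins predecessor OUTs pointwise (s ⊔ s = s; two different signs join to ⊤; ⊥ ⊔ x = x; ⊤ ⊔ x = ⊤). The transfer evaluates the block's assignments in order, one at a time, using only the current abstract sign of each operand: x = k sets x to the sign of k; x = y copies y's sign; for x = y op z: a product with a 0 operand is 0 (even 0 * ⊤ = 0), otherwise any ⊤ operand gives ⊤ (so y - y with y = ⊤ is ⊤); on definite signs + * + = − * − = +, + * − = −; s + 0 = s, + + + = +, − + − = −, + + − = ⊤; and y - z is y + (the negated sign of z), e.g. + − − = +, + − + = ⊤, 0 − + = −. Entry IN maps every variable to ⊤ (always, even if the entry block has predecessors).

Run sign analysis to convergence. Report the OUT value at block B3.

Converged values:
  B0:   IN=(all ⊤)   OUT={a:+, d:+, f:+; rest ⊤}
  B1:   IN={a:+, d:+, f:+; rest ⊤}   OUT={a:+, c:+, d:+, f:+; rest ⊤}
  B2:   IN={a:+, c:+, d:+, f:+; rest ⊤}   OUT={a:+, c:+, d:+, e:-, f:+; rest ⊤}
  B3:   IN={a:+, c:+, d:+, e:-, f:+; rest ⊤}   OUT={a:+, d:+, e:-, f:+; rest ⊤}
  B4:   IN={a:+, d:+, e:-, f:+; rest ⊤}   OUT={a:+, b:-, d:+, e:-, f:+; rest ⊤}
  B5:   IN={a:+, b:-, d:+, e:-, f:+; rest ⊤}   OUT={a:+, b:-, d:0, e:-, f:+; rest ⊤}

Merge at B3: IN[B3] = OUT[B2] = {a: +, b: ⊤, c: +, d: +, e: -, f: +}
Applying B3's transfer function to that IN value gives OUT[B3] (row B3 above).

Answer: {a: +, b: ⊤, c: ⊤, d: +, e: -, f: +}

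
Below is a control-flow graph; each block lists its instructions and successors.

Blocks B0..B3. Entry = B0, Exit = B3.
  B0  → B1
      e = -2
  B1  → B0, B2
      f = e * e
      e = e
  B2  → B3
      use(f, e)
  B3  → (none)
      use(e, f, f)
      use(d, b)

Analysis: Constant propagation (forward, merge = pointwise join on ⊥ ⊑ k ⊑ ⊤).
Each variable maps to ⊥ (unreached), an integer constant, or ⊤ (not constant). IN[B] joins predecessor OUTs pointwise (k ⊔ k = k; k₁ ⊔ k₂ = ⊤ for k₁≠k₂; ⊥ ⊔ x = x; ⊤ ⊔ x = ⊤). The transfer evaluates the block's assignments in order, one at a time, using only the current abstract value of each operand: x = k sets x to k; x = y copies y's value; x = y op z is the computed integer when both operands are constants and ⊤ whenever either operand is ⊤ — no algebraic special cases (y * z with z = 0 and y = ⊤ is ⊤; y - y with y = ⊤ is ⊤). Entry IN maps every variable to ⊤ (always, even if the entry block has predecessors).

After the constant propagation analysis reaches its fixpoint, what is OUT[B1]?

Fixpoint table:
  B0: | IN=(all ⊤) | OUT={e:-2; rest ⊤}
  B1: | IN={e:-2; rest ⊤} | OUT={e:-2, f:4; rest ⊤}
  B2: | IN={e:-2, f:4; rest ⊤} | OUT={e:-2, f:4; rest ⊤}
  B3: | IN={e:-2, f:4; rest ⊤} | OUT={e:-2, f:4; rest ⊤}

Merge at B1: IN[B1] = OUT[B0] = {a: ⊤, b: ⊤, c: ⊤, d: ⊤, e: -2, f: ⊤}
Applying B1's transfer function to that IN value gives OUT[B1] (row B1 above).

Answer: {a: ⊤, b: ⊤, c: ⊤, d: ⊤, e: -2, f: 4}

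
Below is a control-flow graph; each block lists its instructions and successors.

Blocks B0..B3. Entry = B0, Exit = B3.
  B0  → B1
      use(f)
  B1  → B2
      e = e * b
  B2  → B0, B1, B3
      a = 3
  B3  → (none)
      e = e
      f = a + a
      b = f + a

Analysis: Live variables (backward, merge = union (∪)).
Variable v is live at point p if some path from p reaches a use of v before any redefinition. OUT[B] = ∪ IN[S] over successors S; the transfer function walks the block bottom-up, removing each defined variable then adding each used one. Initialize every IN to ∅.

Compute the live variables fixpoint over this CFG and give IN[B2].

Answer: {b, e, f}

Derivation:
Fixpoint table:
  B0:  IN={b, e, f}  OUT={b, e, f}
  B1:  IN={b, e, f}  OUT={b, e, f}
  B2:  IN={b, e, f}  OUT={a, b, e, f}
  B3:  IN={a, e}  OUT={}

Merge at B2: OUT[B2] = IN[B0] ⊔ IN[B1] ⊔ IN[B3] = {a, b, e, f}
Applying B2's transfer function to that OUT value gives IN[B2] (row B2 above).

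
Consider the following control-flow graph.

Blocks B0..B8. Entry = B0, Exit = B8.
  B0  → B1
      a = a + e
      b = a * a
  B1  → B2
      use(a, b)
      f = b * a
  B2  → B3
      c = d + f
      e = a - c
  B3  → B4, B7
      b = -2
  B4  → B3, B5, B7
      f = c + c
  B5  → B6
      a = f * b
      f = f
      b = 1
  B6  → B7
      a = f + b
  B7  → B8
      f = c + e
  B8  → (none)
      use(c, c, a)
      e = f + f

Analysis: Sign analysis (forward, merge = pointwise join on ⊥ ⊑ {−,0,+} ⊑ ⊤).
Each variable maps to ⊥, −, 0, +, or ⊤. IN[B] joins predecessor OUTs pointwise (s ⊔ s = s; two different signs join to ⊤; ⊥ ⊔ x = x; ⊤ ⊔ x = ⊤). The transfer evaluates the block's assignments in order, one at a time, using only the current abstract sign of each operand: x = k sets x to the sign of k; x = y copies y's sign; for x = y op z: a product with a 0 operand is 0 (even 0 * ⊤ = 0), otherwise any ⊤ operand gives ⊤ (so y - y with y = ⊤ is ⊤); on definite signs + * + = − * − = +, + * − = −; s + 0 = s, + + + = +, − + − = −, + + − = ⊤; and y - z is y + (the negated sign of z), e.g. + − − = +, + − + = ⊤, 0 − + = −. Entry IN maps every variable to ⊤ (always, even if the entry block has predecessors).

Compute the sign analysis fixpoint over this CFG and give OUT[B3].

Fixpoint table:
  B0: | IN=(all ⊤) | OUT=(all ⊤)
  B1: | IN=(all ⊤) | OUT=(all ⊤)
  B2: | IN=(all ⊤) | OUT=(all ⊤)
  B3: | IN=(all ⊤) | OUT={b:-; rest ⊤}
  B4: | IN={b:-; rest ⊤} | OUT={b:-; rest ⊤}
  B5: | IN={b:-; rest ⊤} | OUT={b:+; rest ⊤}
  B6: | IN={b:+; rest ⊤} | OUT={b:+; rest ⊤}
  B7: | IN=(all ⊤) | OUT=(all ⊤)
  B8: | IN=(all ⊤) | OUT=(all ⊤)

Merge at B3: IN[B3] = OUT[B2] ⊔ OUT[B4] = {a: ⊤, b: ⊤, c: ⊤, d: ⊤, e: ⊤, f: ⊤}
Applying B3's transfer function to that IN value gives OUT[B3] (row B3 above).

Answer: {a: ⊤, b: -, c: ⊤, d: ⊤, e: ⊤, f: ⊤}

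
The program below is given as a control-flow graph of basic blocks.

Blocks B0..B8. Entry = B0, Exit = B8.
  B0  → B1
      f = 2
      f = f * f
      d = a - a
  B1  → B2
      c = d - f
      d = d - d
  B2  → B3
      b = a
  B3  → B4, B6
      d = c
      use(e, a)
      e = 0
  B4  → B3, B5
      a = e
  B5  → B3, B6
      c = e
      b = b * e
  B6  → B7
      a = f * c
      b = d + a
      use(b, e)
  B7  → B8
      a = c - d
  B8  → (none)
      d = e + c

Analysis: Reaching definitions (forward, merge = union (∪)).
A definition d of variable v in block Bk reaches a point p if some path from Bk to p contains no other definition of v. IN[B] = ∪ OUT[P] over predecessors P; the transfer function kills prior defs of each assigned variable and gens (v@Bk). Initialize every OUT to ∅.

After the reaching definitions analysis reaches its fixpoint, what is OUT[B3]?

Fixpoint table:
  B0:   IN={}   OUT={d@B0, f@B0}
  B1:   IN={d@B0, f@B0}   OUT={c@B1, d@B1, f@B0}
  B2:   IN={c@B1, d@B1, f@B0}   OUT={b@B2, c@B1, d@B1, f@B0}
  B3:   IN={a@B4, b@B2, b@B5, c@B1, c@B5, d@B1, d@B3, e@B3, f@B0}   OUT={a@B4, b@B2, b@B5, c@B1, c@B5, d@B3, e@B3, f@B0}
  B4:   IN={a@B4, b@B2, b@B5, c@B1, c@B5, d@B3, e@B3, f@B0}   OUT={a@B4, b@B2, b@B5, c@B1, c@B5, d@B3, e@B3, f@B0}
  B5:   IN={a@B4, b@B2, b@B5, c@B1, c@B5, d@B3, e@B3, f@B0}   OUT={a@B4, b@B5, c@B5, d@B3, e@B3, f@B0}
  B6:   IN={a@B4, b@B2, b@B5, c@B1, c@B5, d@B3, e@B3, f@B0}   OUT={a@B6, b@B6, c@B1, c@B5, d@B3, e@B3, f@B0}
  B7:   IN={a@B6, b@B6, c@B1, c@B5, d@B3, e@B3, f@B0}   OUT={a@B7, b@B6, c@B1, c@B5, d@B3, e@B3, f@B0}
  B8:   IN={a@B7, b@B6, c@B1, c@B5, d@B3, e@B3, f@B0}   OUT={a@B7, b@B6, c@B1, c@B5, d@B8, e@B3, f@B0}

Merge at B3: IN[B3] = OUT[B2] ⊔ OUT[B4] ⊔ OUT[B5] = {a@B4, b@B2, b@B5, c@B1, c@B5, d@B1, d@B3, e@B3, f@B0}
Applying B3's transfer function to that IN value gives OUT[B3] (row B3 above).

Answer: {a@B4, b@B2, b@B5, c@B1, c@B5, d@B3, e@B3, f@B0}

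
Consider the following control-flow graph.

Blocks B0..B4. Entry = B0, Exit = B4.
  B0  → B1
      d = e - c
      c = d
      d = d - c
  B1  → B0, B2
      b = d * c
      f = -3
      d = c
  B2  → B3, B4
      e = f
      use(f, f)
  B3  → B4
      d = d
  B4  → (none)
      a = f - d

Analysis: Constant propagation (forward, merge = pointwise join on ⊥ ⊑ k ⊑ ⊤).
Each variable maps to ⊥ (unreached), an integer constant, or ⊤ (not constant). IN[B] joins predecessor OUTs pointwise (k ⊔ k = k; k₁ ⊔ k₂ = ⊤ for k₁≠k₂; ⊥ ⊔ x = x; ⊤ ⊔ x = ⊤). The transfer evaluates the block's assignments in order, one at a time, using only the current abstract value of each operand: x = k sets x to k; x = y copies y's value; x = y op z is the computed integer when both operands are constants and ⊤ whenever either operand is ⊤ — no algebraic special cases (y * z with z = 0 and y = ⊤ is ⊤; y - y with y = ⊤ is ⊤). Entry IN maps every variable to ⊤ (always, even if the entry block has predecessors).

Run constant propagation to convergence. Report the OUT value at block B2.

Answer: {a: ⊤, b: ⊤, c: ⊤, d: ⊤, e: -3, f: -3}

Derivation:
Per-block solution:
  B0:   IN=(all ⊤)   OUT=(all ⊤)
  B1:   IN=(all ⊤)   OUT={f:-3; rest ⊤}
  B2:   IN={f:-3; rest ⊤}   OUT={e:-3, f:-3; rest ⊤}
  B3:   IN={e:-3, f:-3; rest ⊤}   OUT={e:-3, f:-3; rest ⊤}
  B4:   IN={e:-3, f:-3; rest ⊤}   OUT={e:-3, f:-3; rest ⊤}

Merge at B2: IN[B2] = OUT[B1] = {a: ⊤, b: ⊤, c: ⊤, d: ⊤, e: ⊤, f: -3}
Applying B2's transfer function to that IN value gives OUT[B2] (row B2 above).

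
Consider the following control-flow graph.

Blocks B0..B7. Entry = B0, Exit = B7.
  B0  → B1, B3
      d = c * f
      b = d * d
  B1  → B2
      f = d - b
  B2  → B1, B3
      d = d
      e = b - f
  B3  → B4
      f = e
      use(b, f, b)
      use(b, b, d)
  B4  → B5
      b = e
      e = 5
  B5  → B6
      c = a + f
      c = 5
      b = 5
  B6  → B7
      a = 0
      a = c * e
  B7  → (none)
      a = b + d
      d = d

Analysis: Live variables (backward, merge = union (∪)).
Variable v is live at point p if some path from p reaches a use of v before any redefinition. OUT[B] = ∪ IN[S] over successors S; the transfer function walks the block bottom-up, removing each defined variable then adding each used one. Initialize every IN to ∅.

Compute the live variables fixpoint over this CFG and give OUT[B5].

Answer: {b, c, d, e}

Derivation:
Converged values:
  B0:  IN={a, c, e, f}  OUT={a, b, d, e}
  B1:  IN={a, b, d}  OUT={a, b, d, f}
  B2:  IN={a, b, d, f}  OUT={a, b, d, e}
  B3:  IN={a, b, d, e}  OUT={a, d, e, f}
  B4:  IN={a, d, e, f}  OUT={a, d, e, f}
  B5:  IN={a, d, e, f}  OUT={b, c, d, e}
  B6:  IN={b, c, d, e}  OUT={b, d}
  B7:  IN={b, d}  OUT={}

Merge at B5: OUT[B5] = IN[B6] = {b, c, d, e}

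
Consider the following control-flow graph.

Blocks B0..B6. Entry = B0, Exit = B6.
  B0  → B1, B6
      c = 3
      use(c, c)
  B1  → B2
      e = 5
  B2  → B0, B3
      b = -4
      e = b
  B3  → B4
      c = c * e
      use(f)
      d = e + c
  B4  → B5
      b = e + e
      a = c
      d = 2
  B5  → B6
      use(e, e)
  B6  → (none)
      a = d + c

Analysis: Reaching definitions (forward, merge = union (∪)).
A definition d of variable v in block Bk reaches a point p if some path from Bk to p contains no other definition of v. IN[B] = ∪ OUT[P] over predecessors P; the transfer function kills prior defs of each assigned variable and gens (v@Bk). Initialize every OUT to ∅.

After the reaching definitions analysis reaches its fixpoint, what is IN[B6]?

Answer: {a@B4, b@B2, b@B4, c@B0, c@B3, d@B4, e@B2}

Working:
Fixpoint table:
  B0:  IN={b@B2, c@B0, e@B2}  OUT={b@B2, c@B0, e@B2}
  B1:  IN={b@B2, c@B0, e@B2}  OUT={b@B2, c@B0, e@B1}
  B2:  IN={b@B2, c@B0, e@B1}  OUT={b@B2, c@B0, e@B2}
  B3:  IN={b@B2, c@B0, e@B2}  OUT={b@B2, c@B3, d@B3, e@B2}
  B4:  IN={b@B2, c@B3, d@B3, e@B2}  OUT={a@B4, b@B4, c@B3, d@B4, e@B2}
  B5:  IN={a@B4, b@B4, c@B3, d@B4, e@B2}  OUT={a@B4, b@B4, c@B3, d@B4, e@B2}
  B6:  IN={a@B4, b@B2, b@B4, c@B0, c@B3, d@B4, e@B2}  OUT={a@B6, b@B2, b@B4, c@B0, c@B3, d@B4, e@B2}

Merge at B6: IN[B6] = OUT[B0] ⊔ OUT[B5] = {a@B4, b@B2, b@B4, c@B0, c@B3, d@B4, e@B2}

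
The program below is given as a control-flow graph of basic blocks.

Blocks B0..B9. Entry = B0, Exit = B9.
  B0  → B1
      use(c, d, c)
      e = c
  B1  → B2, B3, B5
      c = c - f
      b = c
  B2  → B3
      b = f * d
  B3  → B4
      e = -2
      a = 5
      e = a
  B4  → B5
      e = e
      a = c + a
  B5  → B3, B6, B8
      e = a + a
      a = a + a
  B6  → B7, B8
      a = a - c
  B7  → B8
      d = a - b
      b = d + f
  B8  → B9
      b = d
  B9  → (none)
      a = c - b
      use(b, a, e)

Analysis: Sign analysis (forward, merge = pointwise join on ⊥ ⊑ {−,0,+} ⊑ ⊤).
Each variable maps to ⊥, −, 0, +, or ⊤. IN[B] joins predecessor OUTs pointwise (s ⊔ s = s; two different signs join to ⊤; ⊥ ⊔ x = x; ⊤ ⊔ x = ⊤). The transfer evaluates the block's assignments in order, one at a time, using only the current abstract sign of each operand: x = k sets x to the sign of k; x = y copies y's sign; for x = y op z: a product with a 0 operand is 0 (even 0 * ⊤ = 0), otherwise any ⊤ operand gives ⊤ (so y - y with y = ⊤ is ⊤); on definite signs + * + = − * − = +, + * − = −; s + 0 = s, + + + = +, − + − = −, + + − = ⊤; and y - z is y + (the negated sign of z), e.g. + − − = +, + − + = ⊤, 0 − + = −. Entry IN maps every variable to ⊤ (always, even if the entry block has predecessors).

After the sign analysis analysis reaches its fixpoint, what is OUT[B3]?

Answer: {a: +, b: ⊤, c: ⊤, d: ⊤, e: +, f: ⊤}

Trace:
Converged values:
  B0:  IN=(all ⊤)  OUT=(all ⊤)
  B1:  IN=(all ⊤)  OUT=(all ⊤)
  B2:  IN=(all ⊤)  OUT=(all ⊤)
  B3:  IN=(all ⊤)  OUT={a:+, e:+; rest ⊤}
  B4:  IN={a:+, e:+; rest ⊤}  OUT={e:+; rest ⊤}
  B5:  IN=(all ⊤)  OUT=(all ⊤)
  B6:  IN=(all ⊤)  OUT=(all ⊤)
  B7:  IN=(all ⊤)  OUT=(all ⊤)
  B8:  IN=(all ⊤)  OUT=(all ⊤)
  B9:  IN=(all ⊤)  OUT=(all ⊤)

Merge at B3: IN[B3] = OUT[B1] ⊔ OUT[B2] ⊔ OUT[B5] = {a: ⊤, b: ⊤, c: ⊤, d: ⊤, e: ⊤, f: ⊤}
Applying B3's transfer function to that IN value gives OUT[B3] (row B3 above).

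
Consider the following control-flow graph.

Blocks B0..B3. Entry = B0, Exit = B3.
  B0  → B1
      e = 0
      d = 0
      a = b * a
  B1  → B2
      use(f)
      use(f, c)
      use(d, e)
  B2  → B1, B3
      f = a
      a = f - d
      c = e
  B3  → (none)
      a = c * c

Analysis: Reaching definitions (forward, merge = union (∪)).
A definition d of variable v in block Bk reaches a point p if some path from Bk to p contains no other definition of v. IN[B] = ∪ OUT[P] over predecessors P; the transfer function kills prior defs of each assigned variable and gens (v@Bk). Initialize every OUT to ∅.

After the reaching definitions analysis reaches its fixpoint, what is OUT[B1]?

Per-block solution:
  B0:  IN={}  OUT={a@B0, d@B0, e@B0}
  B1:  IN={a@B0, a@B2, c@B2, d@B0, e@B0, f@B2}  OUT={a@B0, a@B2, c@B2, d@B0, e@B0, f@B2}
  B2:  IN={a@B0, a@B2, c@B2, d@B0, e@B0, f@B2}  OUT={a@B2, c@B2, d@B0, e@B0, f@B2}
  B3:  IN={a@B2, c@B2, d@B0, e@B0, f@B2}  OUT={a@B3, c@B2, d@B0, e@B0, f@B2}

Merge at B1: IN[B1] = OUT[B0] ⊔ OUT[B2] = {a@B0, a@B2, c@B2, d@B0, e@B0, f@B2}
Applying B1's transfer function to that IN value gives OUT[B1] (row B1 above).

Answer: {a@B0, a@B2, c@B2, d@B0, e@B0, f@B2}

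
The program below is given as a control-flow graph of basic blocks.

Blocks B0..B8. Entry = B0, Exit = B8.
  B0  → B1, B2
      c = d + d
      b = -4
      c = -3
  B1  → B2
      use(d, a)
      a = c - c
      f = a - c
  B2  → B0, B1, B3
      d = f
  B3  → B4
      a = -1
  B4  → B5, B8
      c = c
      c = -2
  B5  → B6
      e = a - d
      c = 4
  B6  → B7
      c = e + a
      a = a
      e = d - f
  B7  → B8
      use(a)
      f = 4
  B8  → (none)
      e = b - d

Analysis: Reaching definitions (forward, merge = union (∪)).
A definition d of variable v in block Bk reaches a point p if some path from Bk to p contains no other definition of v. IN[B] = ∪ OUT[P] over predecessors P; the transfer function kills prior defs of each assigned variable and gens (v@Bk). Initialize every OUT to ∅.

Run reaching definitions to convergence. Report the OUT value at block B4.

Fixpoint table:
  B0:   IN={a@B1, b@B0, c@B0, d@B2, f@B1}   OUT={a@B1, b@B0, c@B0, d@B2, f@B1}
  B1:   IN={a@B1, b@B0, c@B0, d@B2, f@B1}   OUT={a@B1, b@B0, c@B0, d@B2, f@B1}
  B2:   IN={a@B1, b@B0, c@B0, d@B2, f@B1}   OUT={a@B1, b@B0, c@B0, d@B2, f@B1}
  B3:   IN={a@B1, b@B0, c@B0, d@B2, f@B1}   OUT={a@B3, b@B0, c@B0, d@B2, f@B1}
  B4:   IN={a@B3, b@B0, c@B0, d@B2, f@B1}   OUT={a@B3, b@B0, c@B4, d@B2, f@B1}
  B5:   IN={a@B3, b@B0, c@B4, d@B2, f@B1}   OUT={a@B3, b@B0, c@B5, d@B2, e@B5, f@B1}
  B6:   IN={a@B3, b@B0, c@B5, d@B2, e@B5, f@B1}   OUT={a@B6, b@B0, c@B6, d@B2, e@B6, f@B1}
  B7:   IN={a@B6, b@B0, c@B6, d@B2, e@B6, f@B1}   OUT={a@B6, b@B0, c@B6, d@B2, e@B6, f@B7}
  B8:   IN={a@B3, a@B6, b@B0, c@B4, c@B6, d@B2, e@B6, f@B1, f@B7}   OUT={a@B3, a@B6, b@B0, c@B4, c@B6, d@B2, e@B8, f@B1, f@B7}

Merge at B4: IN[B4] = OUT[B3] = {a@B3, b@B0, c@B0, d@B2, f@B1}
Applying B4's transfer function to that IN value gives OUT[B4] (row B4 above).

Answer: {a@B3, b@B0, c@B4, d@B2, f@B1}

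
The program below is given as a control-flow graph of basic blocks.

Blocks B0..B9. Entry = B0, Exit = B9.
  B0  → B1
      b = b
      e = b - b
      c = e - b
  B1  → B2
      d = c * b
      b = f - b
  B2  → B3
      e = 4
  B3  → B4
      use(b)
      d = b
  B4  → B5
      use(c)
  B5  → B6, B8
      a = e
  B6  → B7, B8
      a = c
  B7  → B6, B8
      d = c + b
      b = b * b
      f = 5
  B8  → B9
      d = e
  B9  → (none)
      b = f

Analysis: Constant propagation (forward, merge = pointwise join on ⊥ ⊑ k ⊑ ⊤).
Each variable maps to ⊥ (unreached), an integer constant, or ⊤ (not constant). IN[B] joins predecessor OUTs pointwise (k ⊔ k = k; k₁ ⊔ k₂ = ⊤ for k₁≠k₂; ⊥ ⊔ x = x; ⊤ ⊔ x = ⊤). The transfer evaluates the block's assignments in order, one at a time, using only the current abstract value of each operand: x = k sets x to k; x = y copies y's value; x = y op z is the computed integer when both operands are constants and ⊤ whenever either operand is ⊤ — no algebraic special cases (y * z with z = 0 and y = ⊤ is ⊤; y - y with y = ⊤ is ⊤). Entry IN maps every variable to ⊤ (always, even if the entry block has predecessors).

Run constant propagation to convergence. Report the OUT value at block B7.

Per-block solution:
  B0:  IN=(all ⊤)  OUT=(all ⊤)
  B1:  IN=(all ⊤)  OUT=(all ⊤)
  B2:  IN=(all ⊤)  OUT={e:4; rest ⊤}
  B3:  IN={e:4; rest ⊤}  OUT={e:4; rest ⊤}
  B4:  IN={e:4; rest ⊤}  OUT={e:4; rest ⊤}
  B5:  IN={e:4; rest ⊤}  OUT={a:4, e:4; rest ⊤}
  B6:  IN={e:4; rest ⊤}  OUT={e:4; rest ⊤}
  B7:  IN={e:4; rest ⊤}  OUT={e:4, f:5; rest ⊤}
  B8:  IN={e:4; rest ⊤}  OUT={d:4, e:4; rest ⊤}
  B9:  IN={d:4, e:4; rest ⊤}  OUT={d:4, e:4; rest ⊤}

Merge at B7: IN[B7] = OUT[B6] = {a: ⊤, b: ⊤, c: ⊤, d: ⊤, e: 4, f: ⊤}
Applying B7's transfer function to that IN value gives OUT[B7] (row B7 above).

Answer: {a: ⊤, b: ⊤, c: ⊤, d: ⊤, e: 4, f: 5}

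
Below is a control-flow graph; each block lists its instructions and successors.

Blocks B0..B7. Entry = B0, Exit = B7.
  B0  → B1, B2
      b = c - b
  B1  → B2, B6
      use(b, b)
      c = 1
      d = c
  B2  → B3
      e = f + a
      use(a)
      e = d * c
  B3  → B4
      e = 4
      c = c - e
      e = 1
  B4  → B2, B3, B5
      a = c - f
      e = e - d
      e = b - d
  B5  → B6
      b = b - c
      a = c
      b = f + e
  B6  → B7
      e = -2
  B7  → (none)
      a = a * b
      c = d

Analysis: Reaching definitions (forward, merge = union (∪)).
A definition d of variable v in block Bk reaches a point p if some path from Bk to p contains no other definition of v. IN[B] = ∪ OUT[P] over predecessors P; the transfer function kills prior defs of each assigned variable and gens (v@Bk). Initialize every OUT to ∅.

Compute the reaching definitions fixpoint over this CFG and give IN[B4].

Converged values:
  B0: | IN={} | OUT={b@B0}
  B1: | IN={b@B0} | OUT={b@B0, c@B1, d@B1}
  B2: | IN={a@B4, b@B0, c@B1, c@B3, d@B1, e@B4} | OUT={a@B4, b@B0, c@B1, c@B3, d@B1, e@B2}
  B3: | IN={a@B4, b@B0, c@B1, c@B3, d@B1, e@B2, e@B4} | OUT={a@B4, b@B0, c@B3, d@B1, e@B3}
  B4: | IN={a@B4, b@B0, c@B3, d@B1, e@B3} | OUT={a@B4, b@B0, c@B3, d@B1, e@B4}
  B5: | IN={a@B4, b@B0, c@B3, d@B1, e@B4} | OUT={a@B5, b@B5, c@B3, d@B1, e@B4}
  B6: | IN={a@B5, b@B0, b@B5, c@B1, c@B3, d@B1, e@B4} | OUT={a@B5, b@B0, b@B5, c@B1, c@B3, d@B1, e@B6}
  B7: | IN={a@B5, b@B0, b@B5, c@B1, c@B3, d@B1, e@B6} | OUT={a@B7, b@B0, b@B5, c@B7, d@B1, e@B6}

Merge at B4: IN[B4] = OUT[B3] = {a@B4, b@B0, c@B3, d@B1, e@B3}

Answer: {a@B4, b@B0, c@B3, d@B1, e@B3}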